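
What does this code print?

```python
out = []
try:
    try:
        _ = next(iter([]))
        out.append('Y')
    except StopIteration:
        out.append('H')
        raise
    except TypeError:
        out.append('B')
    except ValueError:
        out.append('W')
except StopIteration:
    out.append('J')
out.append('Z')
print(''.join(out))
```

Execution trace: 'H' (inner except StopIteration) → 'J' (outer except StopIteration) → 'Z' (after the try/except). Output: HJZ

Answer: HJZ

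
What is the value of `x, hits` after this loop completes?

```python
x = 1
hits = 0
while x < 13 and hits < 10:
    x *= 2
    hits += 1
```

Double until >= 13 or 10 iterations
`x, hits` takes the values: (1, 0) → (2, 0) → (2, 1) → (4, 1) → (4, 2) → (8, 2) → (8, 3) → (16, 3) → (16, 4)

Answer: 16, 4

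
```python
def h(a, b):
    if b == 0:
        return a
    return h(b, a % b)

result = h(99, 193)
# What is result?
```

h(99, 193) -> h(193, 99) -> h(99, 94) -> h(94, 5) -> h(5, 4) -> h(4, 1) -> h(1, 0) -> 1

Answer: 1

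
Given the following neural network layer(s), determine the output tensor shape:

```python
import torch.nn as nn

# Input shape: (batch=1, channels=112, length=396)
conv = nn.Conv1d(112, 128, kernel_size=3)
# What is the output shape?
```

Input: (1, 112, 396) -> Output: (1, 128, 394)

Answer: (1, 128, 394)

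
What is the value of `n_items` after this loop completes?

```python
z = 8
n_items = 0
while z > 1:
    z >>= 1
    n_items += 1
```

Count right shifts until 1
`n_items` takes the values: 0 → 1 → 2 → 3

Answer: 3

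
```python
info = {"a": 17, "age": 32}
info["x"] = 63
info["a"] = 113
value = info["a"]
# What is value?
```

Trace:
`info = {"a": 17, "age": 32}` → info = {'a': 17, 'age': 32}
`info["x"] = 63` → info = {'a': 17, 'age': 32, 'x': 63}
`info["a"] = 113` → info = {'a': 113, 'age': 32, 'x': 63}
`value = info["a"]` → value = 113
So value = 113

Answer: 113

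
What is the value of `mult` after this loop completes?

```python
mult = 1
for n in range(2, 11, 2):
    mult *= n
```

Product of even numbers 2 to 10
`mult` takes the values: 1 → 2 → 8 → 48 → 384 → 3840

Answer: 3840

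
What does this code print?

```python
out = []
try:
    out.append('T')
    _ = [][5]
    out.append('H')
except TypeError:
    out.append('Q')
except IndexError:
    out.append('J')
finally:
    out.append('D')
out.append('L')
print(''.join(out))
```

Execution trace: 'T' (try body) → 'J' (except IndexError) → 'D' (finally) → 'L' (after the try/except). Output: TJDL

Answer: TJDL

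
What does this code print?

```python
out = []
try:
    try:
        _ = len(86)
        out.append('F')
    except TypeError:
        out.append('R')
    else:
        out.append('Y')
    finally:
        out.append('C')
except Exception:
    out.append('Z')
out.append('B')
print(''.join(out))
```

Execution trace: 'R' (inner except TypeError) → 'C' (inner finally) → 'B' (after the try/except). Output: RCB

Answer: RCB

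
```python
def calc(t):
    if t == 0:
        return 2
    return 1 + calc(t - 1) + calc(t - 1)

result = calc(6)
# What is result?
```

calc(t) = 1 + 2·calc(t-1), calc(0)=2. Closed form: (2+1)·2^6 - 1 = 191.

Answer: 191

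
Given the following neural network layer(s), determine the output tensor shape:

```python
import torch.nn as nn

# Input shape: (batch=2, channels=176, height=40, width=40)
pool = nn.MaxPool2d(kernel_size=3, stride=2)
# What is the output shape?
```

Input: (2, 176, 40, 40) -> Output: (2, 176, 19, 19)

Answer: (2, 176, 19, 19)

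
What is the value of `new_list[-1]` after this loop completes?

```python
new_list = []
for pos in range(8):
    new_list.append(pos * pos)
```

Last element of squares 0 to 7
`new_list` takes the values: [] → [0] → [0, 1] → [0, 1, 4] → [0, 1, 4, 9] → [0, 1, 4, 9, 16] → [0, 1, 4, 9, 16, 25] → [0, 1, 4, 9, 16, 25, 36] → [0, 1, 4, 9, 16, 25, 36, 49]
So `new_list[-1]` = 49

Answer: 49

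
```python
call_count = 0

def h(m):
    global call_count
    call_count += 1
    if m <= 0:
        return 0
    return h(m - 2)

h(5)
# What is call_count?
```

Linear recursion stepping by 2: 4 calls from m=5 down to ≤0.

Answer: 4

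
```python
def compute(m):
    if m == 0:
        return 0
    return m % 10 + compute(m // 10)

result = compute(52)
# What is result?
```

Sum of digits of 52: 2 + 5 = 7

Answer: 7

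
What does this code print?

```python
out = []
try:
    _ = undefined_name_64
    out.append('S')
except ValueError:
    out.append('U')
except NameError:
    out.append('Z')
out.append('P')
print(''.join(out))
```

Execution trace: 'Z' (except NameError) → 'P' (after the try/except). Output: ZP

Answer: ZP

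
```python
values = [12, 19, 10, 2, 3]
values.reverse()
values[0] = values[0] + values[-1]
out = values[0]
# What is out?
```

Trace:
`values = [12, 19, 10, 2, 3]` → values = [12, 19, 10, 2, 3]
`values.reverse()` → values = [3, 2, 10, 19, 12]
`values[0] = values[0] + values[-1]` → values = [15, 2, 10, 19, 12]
`out = values[0]` → out = 15
So out = 15

Answer: 15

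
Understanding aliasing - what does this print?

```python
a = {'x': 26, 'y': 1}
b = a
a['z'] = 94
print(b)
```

Key concept: dict aliasing.
Step by step:
`a = {'x': 26, 'y': 1}` → a = {'x': 26, 'y': 1}
`b = a` → b = {'x': 26, 'y': 1} (same object as a)
`a['z'] = 94` → a = {'x': 26, 'y': 1, 'z': 94} (same object as b); b = {'x': 26, 'y': 1, 'z': 94} (same object as a)
`print(b)` → prints {'x': 26, 'y': 1, 'z': 94}

Answer: {'x': 26, 'y': 1, 'z': 94}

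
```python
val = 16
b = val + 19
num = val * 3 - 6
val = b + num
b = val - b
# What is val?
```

Trace:
`val = 16` → val = 16
`b = val + 19` → b = 35
`num = val * 3 - 6` → num = 42
`val = b + num` → val = 77
`b = val - b` → b = 42
So val = 77

Answer: 77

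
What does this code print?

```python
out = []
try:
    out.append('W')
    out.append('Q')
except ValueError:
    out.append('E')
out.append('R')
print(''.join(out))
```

Execution trace: 'W' (try body) → 'Q' (try body, no exception) → 'R' (after the try/except). Output: WQR

Answer: WQR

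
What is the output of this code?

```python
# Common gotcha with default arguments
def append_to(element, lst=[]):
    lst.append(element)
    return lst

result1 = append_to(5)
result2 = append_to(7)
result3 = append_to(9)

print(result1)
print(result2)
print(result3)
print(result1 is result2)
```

Key concept: mutable default argument gotcha.
Step by step:
`result1 = append_to(5)` → result1 = [5]
`result2 = append_to(7)` → result1 = [5, 7] (same object as result2); result2 = [5, 7] (same object as result1)
`result3 = append_to(9)` → result1 = [5, 7, 9] (same object as result2, result3); result2 = [5, 7, 9] (same object as result1, result3); result3 = [5, 7, 9] (same object as result1, result2)
`print(result1)` → prints [5, 7, 9]
`print(result2)` → prints [5, 7, 9]
`print(result3)` → prints [5, 7, 9]
`print(result1 is result2)` → prints True

Answer:
[5, 7, 9]
[5, 7, 9]
[5, 7, 9]
True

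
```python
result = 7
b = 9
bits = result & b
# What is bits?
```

Trace:
`result = 7` → result = 7
`b = 9` → b = 9
`bits = result & b` → bits = 1
So bits = 1

Answer: 1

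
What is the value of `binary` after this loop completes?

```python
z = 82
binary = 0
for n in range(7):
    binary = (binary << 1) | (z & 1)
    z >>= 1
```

Reverse lowest 7 bits of 82
`binary` takes the values: 0 → 1 → 2 → 4 → 9 → 18 → 37

Answer: 37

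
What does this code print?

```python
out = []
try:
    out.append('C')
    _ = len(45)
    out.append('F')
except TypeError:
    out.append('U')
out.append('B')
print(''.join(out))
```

Execution trace: 'C' (try body) → 'U' (except TypeError) → 'B' (after the try/except). Output: CUB

Answer: CUB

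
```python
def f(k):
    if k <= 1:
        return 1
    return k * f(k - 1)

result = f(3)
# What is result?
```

f(3) = 3 * 2 * 1 = 6

Answer: 6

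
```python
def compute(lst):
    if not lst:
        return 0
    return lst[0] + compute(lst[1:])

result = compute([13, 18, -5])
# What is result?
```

13 + 18 + (-5) + 0 = 26

Answer: 26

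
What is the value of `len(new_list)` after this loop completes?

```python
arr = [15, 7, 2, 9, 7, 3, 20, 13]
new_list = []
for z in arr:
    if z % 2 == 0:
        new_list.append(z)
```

Count even numbers in [15, 7, 2, 9, 7, 3, 20, 13]
`new_list` takes the values: [] → [2] → [2, 20]
So `len(new_list)` = 2

Answer: 2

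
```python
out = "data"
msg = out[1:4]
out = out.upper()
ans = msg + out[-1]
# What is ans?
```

Trace:
`out = "data"` → out = 'data'
`msg = out[1:4]` → msg = 'ata'
`out = out.upper()` → out = 'DATA'
`ans = msg + out[-1]` → ans = 'ataA'
So ans = 'ataA'

Answer: 'ataA'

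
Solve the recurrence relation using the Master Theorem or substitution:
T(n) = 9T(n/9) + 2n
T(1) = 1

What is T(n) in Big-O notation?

By Master Theorem: a=9, b=9, f(n)=2n. Since log_9(9) = 1 and f(n) = Θ(n^1), Case 2 applies. T(n) = O(n log n).

Answer: O(n log n)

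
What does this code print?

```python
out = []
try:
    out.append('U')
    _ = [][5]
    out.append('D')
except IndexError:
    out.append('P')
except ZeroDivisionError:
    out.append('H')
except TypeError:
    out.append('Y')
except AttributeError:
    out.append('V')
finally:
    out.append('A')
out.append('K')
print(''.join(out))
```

Execution trace: 'U' (try body) → 'P' (except IndexError) → 'A' (finally) → 'K' (after the try/except). Output: UPAK

Answer: UPAK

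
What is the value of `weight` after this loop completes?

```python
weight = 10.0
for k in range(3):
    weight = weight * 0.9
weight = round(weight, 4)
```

Exponential decay: 10.0 * 0.9^3
`weight` takes the values: 10.0 → 9.0 → 8.1 → 7.29

Answer: 7.29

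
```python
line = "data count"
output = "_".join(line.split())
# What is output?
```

Trace:
`line = "data count"` → line = 'data count'
`output = "_".join(line.split())` → output = 'data_count'
So output = 'data_count'

Answer: 'data_count'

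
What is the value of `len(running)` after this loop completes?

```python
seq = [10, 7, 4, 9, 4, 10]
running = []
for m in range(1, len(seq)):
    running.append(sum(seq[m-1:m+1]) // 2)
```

Number of 2-element averages
`running` takes the values: [] → [8] → [8, 5] → [8, 5, 6] → [8, 5, 6, 6] → [8, 5, 6, 6, 7]
So `len(running)` = 5

Answer: 5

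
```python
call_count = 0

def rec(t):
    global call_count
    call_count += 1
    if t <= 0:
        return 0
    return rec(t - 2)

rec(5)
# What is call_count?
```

Linear recursion stepping by 2: 4 calls from t=5 down to ≤0.

Answer: 4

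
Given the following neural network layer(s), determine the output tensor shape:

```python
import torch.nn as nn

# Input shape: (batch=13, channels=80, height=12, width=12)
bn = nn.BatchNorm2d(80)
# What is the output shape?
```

Input: (13, 80, 12, 12) -> Output: (13, 80, 12, 12)

Answer: (13, 80, 12, 12)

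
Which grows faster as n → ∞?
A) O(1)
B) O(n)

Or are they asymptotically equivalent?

O(1) vs O(n): Higher order terms dominate.

Answer: B) O(n) grows faster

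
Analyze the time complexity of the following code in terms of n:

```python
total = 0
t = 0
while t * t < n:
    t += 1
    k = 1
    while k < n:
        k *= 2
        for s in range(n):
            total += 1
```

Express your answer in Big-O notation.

Each loop level contributes: √n × log n × n. Multiplying the contributions gives O(n√n log n).

Answer: O(n√n log n)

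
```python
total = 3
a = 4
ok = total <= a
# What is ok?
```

Trace:
`total = 3` → total = 3
`a = 4` → a = 4
`ok = total <= a` → ok = True
So ok = True

Answer: True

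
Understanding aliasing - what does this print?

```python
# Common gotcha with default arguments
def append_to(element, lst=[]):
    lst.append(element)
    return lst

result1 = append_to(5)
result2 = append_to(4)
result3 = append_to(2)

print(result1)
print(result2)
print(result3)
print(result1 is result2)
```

Key concept: mutable default argument gotcha.
Step by step:
`result1 = append_to(5)` → result1 = [5]
`result2 = append_to(4)` → result1 = [5, 4] (same object as result2); result2 = [5, 4] (same object as result1)
`result3 = append_to(2)` → result1 = [5, 4, 2] (same object as result2, result3); result2 = [5, 4, 2] (same object as result1, result3); result3 = [5, 4, 2] (same object as result1, result2)
`print(result1)` → prints [5, 4, 2]
`print(result2)` → prints [5, 4, 2]
`print(result3)` → prints [5, 4, 2]
`print(result1 is result2)` → prints True

Answer:
[5, 4, 2]
[5, 4, 2]
[5, 4, 2]
True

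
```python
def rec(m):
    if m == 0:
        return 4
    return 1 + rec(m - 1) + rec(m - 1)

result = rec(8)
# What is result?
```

rec(m) = 1 + 2·rec(m-1), rec(0)=4. Closed form: (4+1)·2^8 - 1 = 1279.

Answer: 1279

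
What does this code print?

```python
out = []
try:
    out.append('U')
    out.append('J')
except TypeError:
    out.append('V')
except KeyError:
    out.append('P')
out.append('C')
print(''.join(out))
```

Execution trace: 'U' (try body) → 'J' (try body, no exception) → 'C' (after the try/except). Output: UJC

Answer: UJC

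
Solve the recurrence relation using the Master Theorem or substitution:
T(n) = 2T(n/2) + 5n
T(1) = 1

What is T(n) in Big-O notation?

By Master Theorem: a=2, b=2, f(n)=5n. Since log_2(2) = 1 and f(n) = Θ(n^1), Case 2 applies. T(n) = O(n log n).

Answer: O(n log n)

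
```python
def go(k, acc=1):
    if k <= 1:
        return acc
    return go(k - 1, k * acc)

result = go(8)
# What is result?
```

Accumulator trace (n, acc): (8, 1) -> (7, 8) -> (6, 56) -> (5, 336) -> (4, 1680) -> (3, 6720) -> (2, 20160) -> (1, 40320) -> return 40320

Answer: 40320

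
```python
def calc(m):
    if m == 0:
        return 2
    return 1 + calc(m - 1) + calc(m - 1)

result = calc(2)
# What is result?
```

calc(m) = 1 + 2·calc(m-1), calc(0)=2. Closed form: (2+1)·2^2 - 1 = 11.

Answer: 11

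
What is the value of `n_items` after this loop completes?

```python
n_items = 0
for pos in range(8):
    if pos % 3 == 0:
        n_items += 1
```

Count numbers divisible by 3 in range(8)
`n_items` takes the values: 0 → 1 → 2 → 3

Answer: 3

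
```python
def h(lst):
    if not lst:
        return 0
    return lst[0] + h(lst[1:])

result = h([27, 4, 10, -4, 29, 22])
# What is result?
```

27 + 4 + 10 + (-4) + 29 + 22 + 0 = 88

Answer: 88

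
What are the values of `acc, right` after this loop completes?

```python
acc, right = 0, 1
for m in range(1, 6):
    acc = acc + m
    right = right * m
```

Sum and factorial of 1 to 5
`acc, right` takes the values: (0, 1) → (1, 1) → (3, 1) → (3, 2) → (6, 2) → (6, 6) → (10, 6) → (10, 24) → (15, 24) → (15, 120)

Answer: 15, 120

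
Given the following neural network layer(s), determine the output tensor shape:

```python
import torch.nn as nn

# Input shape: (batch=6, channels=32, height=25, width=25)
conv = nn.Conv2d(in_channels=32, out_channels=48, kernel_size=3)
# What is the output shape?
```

Input: (6, 32, 25, 25) -> Output: (6, 48, 23, 23)

Answer: (6, 48, 23, 23)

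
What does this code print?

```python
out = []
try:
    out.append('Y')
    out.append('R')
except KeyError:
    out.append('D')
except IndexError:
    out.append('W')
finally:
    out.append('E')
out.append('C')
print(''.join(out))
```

Execution trace: 'Y' (try body) → 'R' (try body, no exception) → 'E' (finally) → 'C' (after the try/except). Output: YREC

Answer: YREC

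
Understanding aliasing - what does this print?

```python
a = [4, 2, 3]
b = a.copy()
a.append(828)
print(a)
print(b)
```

Key concept: list.copy() creates independent copy.
Step by step:
`a = [4, 2, 3]` → a = [4, 2, 3]
`b = a.copy()` → b = [4, 2, 3]
`a.append(828)` → a = [4, 2, 3, 828]
`print(a)` → prints [4, 2, 3, 828]
`print(b)` → prints [4, 2, 3]

Answer:
[4, 2, 3, 828]
[4, 2, 3]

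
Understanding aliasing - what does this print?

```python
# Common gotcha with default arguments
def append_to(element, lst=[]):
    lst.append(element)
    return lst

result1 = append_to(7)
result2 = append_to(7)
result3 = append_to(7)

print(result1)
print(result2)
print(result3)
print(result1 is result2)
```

Key concept: mutable default argument gotcha.
Step by step:
`result1 = append_to(7)` → result1 = [7]
`result2 = append_to(7)` → result1 = [7, 7] (same object as result2); result2 = [7, 7] (same object as result1)
`result3 = append_to(7)` → result1 = [7, 7, 7] (same object as result2, result3); result2 = [7, 7, 7] (same object as result1, result3); result3 = [7, 7, 7] (same object as result1, result2)
`print(result1)` → prints [7, 7, 7]
`print(result2)` → prints [7, 7, 7]
`print(result3)` → prints [7, 7, 7]
`print(result1 is result2)` → prints True

Answer:
[7, 7, 7]
[7, 7, 7]
[7, 7, 7]
True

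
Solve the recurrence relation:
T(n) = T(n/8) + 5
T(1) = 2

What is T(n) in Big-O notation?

Each step divides n by 8 and adds 5. After log_8(n) steps we reach T(1)=2. So T(n) = 5·log_8(n) + 2 = O(log n).

Answer: O(log n)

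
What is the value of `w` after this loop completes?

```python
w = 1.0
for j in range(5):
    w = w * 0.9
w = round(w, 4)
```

Exponential decay: 1.0 * 0.9^5
`w` takes the values: 1.0 → 0.9 → 0.81 → 0.729 → 0.6561 → 0.59049 → 0.5905

Answer: 0.5905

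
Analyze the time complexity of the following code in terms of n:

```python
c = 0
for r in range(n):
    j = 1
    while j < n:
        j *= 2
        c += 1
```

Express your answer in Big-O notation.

Each loop level contributes: n × log n. Multiplying the contributions gives O(n log n).

Answer: O(n log n)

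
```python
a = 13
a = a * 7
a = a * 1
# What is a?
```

Trace:
`a = 13` → a = 13
`a = a * 7` → a = 91
`a = a * 1` → a = 91
So a = 91

Answer: 91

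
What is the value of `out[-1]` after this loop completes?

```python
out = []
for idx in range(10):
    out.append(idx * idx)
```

Last element of squares 0 to 9
`out` takes the values: [] → [0] → [0, 1] → [0, 1, 4] → [0, 1, 4, 9] → [0, 1, 4, 9, 16] → [0, 1, 4, 9, 16, 25] → [0, 1, 4, 9, 16, 25, 36] → [0, 1, 4, 9, 16, 25, 36, 49] → [0, 1, 4, 9, 16, 25, 36, 49, 64] → [0, 1, 4, 9, 16, 25, 36, 49, 64, 81]
So `out[-1]` = 81

Answer: 81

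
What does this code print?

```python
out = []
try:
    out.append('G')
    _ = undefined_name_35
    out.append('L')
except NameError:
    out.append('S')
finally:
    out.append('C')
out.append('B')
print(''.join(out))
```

Execution trace: 'G' (try body) → 'S' (except NameError) → 'C' (finally) → 'B' (after the try/except). Output: GSCB

Answer: GSCB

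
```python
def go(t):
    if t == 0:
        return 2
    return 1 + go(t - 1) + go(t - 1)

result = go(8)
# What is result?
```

go(t) = 1 + 2·go(t-1), go(0)=2. Closed form: (2+1)·2^8 - 1 = 767.

Answer: 767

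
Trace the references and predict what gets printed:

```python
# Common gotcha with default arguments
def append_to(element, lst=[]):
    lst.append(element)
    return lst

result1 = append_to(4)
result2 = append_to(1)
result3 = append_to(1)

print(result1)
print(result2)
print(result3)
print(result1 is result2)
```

Key concept: mutable default argument gotcha.
Step by step:
`result1 = append_to(4)` → result1 = [4]
`result2 = append_to(1)` → result1 = [4, 1] (same object as result2); result2 = [4, 1] (same object as result1)
`result3 = append_to(1)` → result1 = [4, 1, 1] (same object as result2, result3); result2 = [4, 1, 1] (same object as result1, result3); result3 = [4, 1, 1] (same object as result1, result2)
`print(result1)` → prints [4, 1, 1]
`print(result2)` → prints [4, 1, 1]
`print(result3)` → prints [4, 1, 1]
`print(result1 is result2)` → prints True

Answer:
[4, 1, 1]
[4, 1, 1]
[4, 1, 1]
True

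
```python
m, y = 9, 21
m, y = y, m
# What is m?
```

Trace:
`m, y = 9, 21` → m = 9; y = 21
`m, y = y, m` → m = 21; y = 9
So m = 21

Answer: 21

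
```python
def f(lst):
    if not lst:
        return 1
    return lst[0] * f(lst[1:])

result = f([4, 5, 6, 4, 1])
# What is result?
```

Product over [4, 5, 6, 4, 1] = 4 * 5 * 6 * 4 * 1 = 480

Answer: 480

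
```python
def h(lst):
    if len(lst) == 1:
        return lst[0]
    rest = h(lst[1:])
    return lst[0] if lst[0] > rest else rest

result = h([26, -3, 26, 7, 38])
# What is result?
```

Recursive max over [26, -3, 26, 7, 38] = 38

Answer: 38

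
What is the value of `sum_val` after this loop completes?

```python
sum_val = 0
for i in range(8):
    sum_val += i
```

Sum of 0 to 7 = 28
`sum_val` takes the values: 0 → 1 → 3 → 6 → 10 → 15 → 21 → 28

Answer: 28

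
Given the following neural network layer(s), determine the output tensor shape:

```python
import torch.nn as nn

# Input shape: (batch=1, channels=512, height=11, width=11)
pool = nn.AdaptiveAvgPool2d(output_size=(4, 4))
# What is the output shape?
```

Input: (1, 512, 11, 11) -> Output: (1, 512, 4, 4)

Answer: (1, 512, 4, 4)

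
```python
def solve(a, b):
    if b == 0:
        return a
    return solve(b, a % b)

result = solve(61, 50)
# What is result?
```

solve(61, 50) -> solve(50, 11) -> solve(11, 6) -> solve(6, 5) -> solve(5, 1) -> solve(1, 0) -> 1

Answer: 1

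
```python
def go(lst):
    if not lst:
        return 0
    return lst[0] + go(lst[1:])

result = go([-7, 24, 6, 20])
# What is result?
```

(-7) + 24 + 6 + 20 + 0 = 43

Answer: 43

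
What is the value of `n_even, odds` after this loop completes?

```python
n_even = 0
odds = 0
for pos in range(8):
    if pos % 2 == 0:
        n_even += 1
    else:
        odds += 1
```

Count evens and odds in range(8)
`n_even, odds` takes the values: (0, 0) → (1, 0) → (1, 1) → (2, 1) → (2, 2) → (3, 2) → (3, 3) → (4, 3) → (4, 4)

Answer: 4, 4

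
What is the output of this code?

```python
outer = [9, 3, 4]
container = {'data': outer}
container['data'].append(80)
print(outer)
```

Key concept: dict holds reference to list.
Step by step:
`outer = [9, 3, 4]` → outer = [9, 3, 4]
`container = {'data': outer}` → container = {'data': [9, 3, 4]}
`container['data'].append(80)` → outer = [9, 3, 4, 80]; container = {'data': [9, 3, 4, 80]}
`print(outer)` → prints [9, 3, 4, 80]

Answer: [9, 3, 4, 80]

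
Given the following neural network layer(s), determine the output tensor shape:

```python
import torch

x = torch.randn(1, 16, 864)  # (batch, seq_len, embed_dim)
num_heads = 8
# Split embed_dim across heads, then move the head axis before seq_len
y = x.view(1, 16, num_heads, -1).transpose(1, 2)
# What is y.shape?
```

Input: (1, 16, 864) -> head_dim = 864 // 8 = 108; after view: (1, 16, 8, 108) -> after transpose(1, 2): (1, 8, 16, 108) -> Output: (1, 8, 16, 108)

Answer: (1, 8, 16, 108)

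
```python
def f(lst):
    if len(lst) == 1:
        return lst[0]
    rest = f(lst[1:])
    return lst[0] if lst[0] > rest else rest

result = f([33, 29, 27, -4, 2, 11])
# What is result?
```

Recursive max over [33, 29, 27, -4, 2, 11] = 33

Answer: 33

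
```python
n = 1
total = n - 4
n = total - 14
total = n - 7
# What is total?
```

Trace:
`n = 1` → n = 1
`total = n - 4` → total = -3
`n = total - 14` → n = -17
`total = n - 7` → total = -24
So total = -24

Answer: -24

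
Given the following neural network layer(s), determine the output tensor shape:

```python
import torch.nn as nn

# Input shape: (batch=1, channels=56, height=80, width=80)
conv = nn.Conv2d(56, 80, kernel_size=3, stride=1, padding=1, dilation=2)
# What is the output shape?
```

Input: (1, 56, 80, 80) -> Output: (1, 80, 78, 78)

Answer: (1, 80, 78, 78)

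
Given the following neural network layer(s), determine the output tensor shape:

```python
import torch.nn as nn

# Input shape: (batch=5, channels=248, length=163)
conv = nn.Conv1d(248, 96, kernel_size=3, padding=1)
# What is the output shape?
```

Input: (5, 248, 163) -> Output: (5, 96, 163)

Answer: (5, 96, 163)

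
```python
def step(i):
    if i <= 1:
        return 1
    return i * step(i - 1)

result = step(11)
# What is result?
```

step(11) = 11 * 10 * 9 * 8 * 7 * 6 * 5 * 4 * 3 * 2 * 1 = 39916800

Answer: 39916800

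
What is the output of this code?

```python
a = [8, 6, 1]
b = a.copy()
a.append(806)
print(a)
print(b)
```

Key concept: list.copy() creates independent copy.
Step by step:
`a = [8, 6, 1]` → a = [8, 6, 1]
`b = a.copy()` → b = [8, 6, 1]
`a.append(806)` → a = [8, 6, 1, 806]
`print(a)` → prints [8, 6, 1, 806]
`print(b)` → prints [8, 6, 1]

Answer:
[8, 6, 1, 806]
[8, 6, 1]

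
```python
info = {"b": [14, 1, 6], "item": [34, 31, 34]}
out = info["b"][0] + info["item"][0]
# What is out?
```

Trace:
`info = {"b": [14, 1, 6], "item": [34, 31, 34]}` → info = {'b': [14, 1, 6], 'item': [34, 31, 34]}
`out = info["b"][0] + info["item"][0]` → out = 48
So out = 48

Answer: 48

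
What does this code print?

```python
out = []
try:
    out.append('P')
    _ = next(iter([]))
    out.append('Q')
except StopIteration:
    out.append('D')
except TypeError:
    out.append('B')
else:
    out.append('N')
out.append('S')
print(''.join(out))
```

Execution trace: 'P' (try body) → 'D' (except StopIteration) → 'S' (after the try/except). Output: PDS

Answer: PDS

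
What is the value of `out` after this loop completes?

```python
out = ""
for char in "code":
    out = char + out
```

Reverse 'code'
`out` takes the values: "" → "c" → "oc" → "doc" → "edoc"

Answer: "edoc"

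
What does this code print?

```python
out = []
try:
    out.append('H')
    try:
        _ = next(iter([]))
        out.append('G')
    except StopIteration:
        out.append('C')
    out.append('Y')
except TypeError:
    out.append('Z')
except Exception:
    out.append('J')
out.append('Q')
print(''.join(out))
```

Execution trace: 'H' (try body) → 'C' (inner except StopIteration) → 'Y' (try body, no exception) → 'Q' (after the try/except). Output: HCYQ

Answer: HCYQ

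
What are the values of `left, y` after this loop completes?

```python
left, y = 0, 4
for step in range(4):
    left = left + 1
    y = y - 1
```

left goes 0→4, y goes 4→0
`left, y` takes the values: (0, 4) → (1, 4) → (1, 3) → (2, 3) → (2, 2) → (3, 2) → (3, 1) → (4, 1) → (4, 0)

Answer: 4, 0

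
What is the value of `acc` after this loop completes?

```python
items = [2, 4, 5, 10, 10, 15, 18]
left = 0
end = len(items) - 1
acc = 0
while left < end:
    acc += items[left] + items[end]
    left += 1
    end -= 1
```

Sum of pairs from ends
`acc` takes the values: 0 → 20 → 39 → 54

Answer: 54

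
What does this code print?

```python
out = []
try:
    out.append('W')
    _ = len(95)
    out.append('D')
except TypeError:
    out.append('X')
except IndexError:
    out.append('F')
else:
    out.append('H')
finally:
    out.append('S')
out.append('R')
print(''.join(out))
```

Execution trace: 'W' (try body) → 'X' (except TypeError) → 'S' (finally) → 'R' (after the try/except). Output: WXSR

Answer: WXSR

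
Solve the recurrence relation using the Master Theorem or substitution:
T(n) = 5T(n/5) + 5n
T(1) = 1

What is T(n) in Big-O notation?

By Master Theorem: a=5, b=5, f(n)=5n. Since log_5(5) = 1 and f(n) = Θ(n^1), Case 2 applies. T(n) = O(n log n).

Answer: O(n log n)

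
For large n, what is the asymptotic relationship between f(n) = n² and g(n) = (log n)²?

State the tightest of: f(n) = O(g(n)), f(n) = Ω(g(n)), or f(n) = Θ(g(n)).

n² vs (log n)²: f(n) = Ω(g(n)) but not O(g(n)) — n² grows strictly faster than (log n)².

Answer: f(n) = Ω(g(n)) but not O(g(n)) — n² grows strictly faster than (log n)².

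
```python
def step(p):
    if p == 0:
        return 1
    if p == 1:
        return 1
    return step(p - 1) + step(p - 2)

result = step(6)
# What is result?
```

Build up from base cases: step(0)=1, step(1)=1, step(2)=2, step(3)=3, step(4)=5, step(5)=8, step(6)=13

Answer: 13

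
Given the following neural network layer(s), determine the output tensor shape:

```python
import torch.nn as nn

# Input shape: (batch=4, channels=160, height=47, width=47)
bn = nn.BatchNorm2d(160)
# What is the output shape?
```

Input: (4, 160, 47, 47) -> Output: (4, 160, 47, 47)

Answer: (4, 160, 47, 47)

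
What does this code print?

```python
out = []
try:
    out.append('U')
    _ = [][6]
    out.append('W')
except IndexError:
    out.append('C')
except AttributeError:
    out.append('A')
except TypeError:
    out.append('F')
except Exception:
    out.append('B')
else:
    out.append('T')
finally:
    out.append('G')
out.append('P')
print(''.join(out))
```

Execution trace: 'U' (try body) → 'C' (except IndexError) → 'G' (finally) → 'P' (after the try/except). Output: UCGP

Answer: UCGP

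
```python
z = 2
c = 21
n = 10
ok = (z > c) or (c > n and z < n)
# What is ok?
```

Trace:
`z = 2` → z = 2
`c = 21` → c = 21
`n = 10` → n = 10
`ok = (z > c) or (c > n and z < n)` → ok = True
So ok = True

Answer: True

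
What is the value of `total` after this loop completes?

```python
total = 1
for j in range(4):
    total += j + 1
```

Start at 1, add 1 to 4 = 11
`total` takes the values: 1 → 2 → 4 → 7 → 11

Answer: 11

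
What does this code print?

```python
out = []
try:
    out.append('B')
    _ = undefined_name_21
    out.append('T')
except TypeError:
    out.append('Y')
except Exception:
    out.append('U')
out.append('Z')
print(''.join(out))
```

Execution trace: 'B' (try body) → 'U' (except Exception) → 'Z' (after the try/except). Output: BUZ

Answer: BUZ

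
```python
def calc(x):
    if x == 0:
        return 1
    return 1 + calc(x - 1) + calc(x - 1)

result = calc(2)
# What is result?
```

calc(x) = 1 + 2·calc(x-1), calc(0)=1. Closed form: (1+1)·2^2 - 1 = 7.

Answer: 7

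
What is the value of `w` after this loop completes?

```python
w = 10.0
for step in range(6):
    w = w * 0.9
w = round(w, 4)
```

Exponential decay: 10.0 * 0.9^6
`w` takes the values: 10.0 → 9.0 → 8.1 → 7.29 → 6.561 → 5.9049 → 5.31441 → 5.3144

Answer: 5.3144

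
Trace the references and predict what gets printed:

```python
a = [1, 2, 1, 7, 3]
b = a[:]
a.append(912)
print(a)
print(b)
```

Key concept: slice [:] creates copy.
Step by step:
`a = [1, 2, 1, 7, 3]` → a = [1, 2, 1, 7, 3]
`b = a[:]` → b = [1, 2, 1, 7, 3]
`a.append(912)` → a = [1, 2, 1, 7, 3, 912]
`print(a)` → prints [1, 2, 1, 7, 3, 912]
`print(b)` → prints [1, 2, 1, 7, 3]

Answer:
[1, 2, 1, 7, 3, 912]
[1, 2, 1, 7, 3]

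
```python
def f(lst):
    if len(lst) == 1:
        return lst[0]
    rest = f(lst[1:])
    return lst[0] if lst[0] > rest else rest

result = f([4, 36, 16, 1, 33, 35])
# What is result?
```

Recursive max over [4, 36, 16, 1, 33, 35] = 36

Answer: 36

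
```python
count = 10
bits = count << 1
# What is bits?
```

Trace:
`count = 10` → count = 10
`bits = count << 1` → bits = 20
So bits = 20

Answer: 20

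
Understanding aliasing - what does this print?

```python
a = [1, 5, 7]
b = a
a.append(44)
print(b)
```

Key concept: basic list aliasing.
Step by step:
`a = [1, 5, 7]` → a = [1, 5, 7]
`b = a` → b = [1, 5, 7] (same object as a)
`a.append(44)` → a = [1, 5, 7, 44] (same object as b); b = [1, 5, 7, 44] (same object as a)
`print(b)` → prints [1, 5, 7, 44]

Answer: [1, 5, 7, 44]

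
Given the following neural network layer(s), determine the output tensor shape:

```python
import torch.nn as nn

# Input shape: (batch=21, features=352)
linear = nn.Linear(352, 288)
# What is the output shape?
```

Input: (21, 352) -> Output: (21, 288)

Answer: (21, 288)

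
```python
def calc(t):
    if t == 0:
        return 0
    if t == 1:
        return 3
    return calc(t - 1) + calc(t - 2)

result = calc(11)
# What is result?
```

Build up from base cases: calc(0)=0, calc(1)=3, calc(2)=3, calc(3)=6, calc(4)=9, calc(5)=15, calc(6)=24, ..., calc(11)=267

Answer: 267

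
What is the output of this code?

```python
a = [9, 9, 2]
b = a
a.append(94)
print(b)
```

Key concept: basic list aliasing.
Step by step:
`a = [9, 9, 2]` → a = [9, 9, 2]
`b = a` → b = [9, 9, 2] (same object as a)
`a.append(94)` → a = [9, 9, 2, 94] (same object as b); b = [9, 9, 2, 94] (same object as a)
`print(b)` → prints [9, 9, 2, 94]

Answer: [9, 9, 2, 94]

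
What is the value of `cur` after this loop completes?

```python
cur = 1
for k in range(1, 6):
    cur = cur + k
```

Start at 1, add 1 through 5
`cur` takes the values: 1 → 2 → 4 → 7 → 11 → 16

Answer: 16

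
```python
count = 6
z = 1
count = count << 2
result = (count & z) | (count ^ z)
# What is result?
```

Trace:
`count = 6` → count = 6
`z = 1` → z = 1
`count = count << 2` → count = 24
`result = (count & z) | (count ^ z)` → result = 25
So result = 25

Answer: 25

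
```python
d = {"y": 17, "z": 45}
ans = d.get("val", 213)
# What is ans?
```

Trace:
`d = {"y": 17, "z": 45}` → d = {'y': 17, 'z': 45}
`ans = d.get("val", 213)` → ans = 213
So ans = 213

Answer: 213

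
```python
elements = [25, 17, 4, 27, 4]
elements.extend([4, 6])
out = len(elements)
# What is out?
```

Trace:
`elements = [25, 17, 4, 27, 4]` → elements = [25, 17, 4, 27, 4]
`elements.extend([4, 6])` → elements = [25, 17, 4, 27, 4, 4, 6]
`out = len(elements)` → out = 7
So out = 7

Answer: 7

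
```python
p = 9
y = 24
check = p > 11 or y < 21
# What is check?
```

Trace:
`p = 9` → p = 9
`y = 24` → y = 24
`check = p > 11 or y < 21` → check = False
So check = False

Answer: False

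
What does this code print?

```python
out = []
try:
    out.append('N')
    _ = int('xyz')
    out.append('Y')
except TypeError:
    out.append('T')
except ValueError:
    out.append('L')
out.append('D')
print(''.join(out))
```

Execution trace: 'N' (try body) → 'L' (except ValueError) → 'D' (after the try/except). Output: NLD

Answer: NLD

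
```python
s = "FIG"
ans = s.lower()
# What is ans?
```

Trace:
`s = "FIG"` → s = 'FIG'
`ans = s.lower()` → ans = 'fig'
So ans = 'fig'

Answer: 'fig'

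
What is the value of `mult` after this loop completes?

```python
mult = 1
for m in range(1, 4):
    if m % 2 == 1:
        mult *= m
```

Product of odd numbers 1 to 3
`mult` takes the values: 1 → 3

Answer: 3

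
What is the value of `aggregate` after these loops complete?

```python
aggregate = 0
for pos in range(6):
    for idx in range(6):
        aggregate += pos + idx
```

Sum of all pos+idx for pos,idx in 6x6
`aggregate` takes the values: 0 → 1 → 3 → 6 → 10 → 15 → 16 → 18 → 21 → 25 → 30 → 36 → 38 → 41 → 45 → 50 → 56 → 63 → 66 → 70 → 75 → 81 → 88 → 96 → 100 → 105 → 111 → 118 → 126 → 135 → 140 → 146 → 153 → 161 → 170 → 180

Answer: 180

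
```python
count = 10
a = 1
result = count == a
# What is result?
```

Trace:
`count = 10` → count = 10
`a = 1` → a = 1
`result = count == a` → result = False
So result = False

Answer: False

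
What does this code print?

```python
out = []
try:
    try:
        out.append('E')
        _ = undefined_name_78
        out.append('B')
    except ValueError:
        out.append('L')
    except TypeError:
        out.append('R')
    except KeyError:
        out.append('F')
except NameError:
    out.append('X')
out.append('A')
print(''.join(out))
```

Execution trace: 'E' (inner try body) → 'X' (outer except NameError) → 'A' (after the try/except). Output: EXA

Answer: EXA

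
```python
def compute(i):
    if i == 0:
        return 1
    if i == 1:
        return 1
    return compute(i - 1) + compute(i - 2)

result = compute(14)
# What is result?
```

Build up from base cases: compute(0)=1, compute(1)=1, compute(2)=2, compute(3)=3, compute(4)=5, compute(5)=8, compute(6)=13, ..., compute(14)=610

Answer: 610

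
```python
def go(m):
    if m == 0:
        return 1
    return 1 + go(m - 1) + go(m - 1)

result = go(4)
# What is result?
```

go(m) = 1 + 2·go(m-1), go(0)=1. Closed form: (1+1)·2^4 - 1 = 31.

Answer: 31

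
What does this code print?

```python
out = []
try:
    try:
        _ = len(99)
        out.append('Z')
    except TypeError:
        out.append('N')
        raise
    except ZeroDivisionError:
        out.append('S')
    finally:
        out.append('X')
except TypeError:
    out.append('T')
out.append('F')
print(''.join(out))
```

Execution trace: 'N' (inner except TypeError) → 'X' (inner finally) → 'T' (outer except TypeError) → 'F' (after the try/except). Output: NXTF

Answer: NXTF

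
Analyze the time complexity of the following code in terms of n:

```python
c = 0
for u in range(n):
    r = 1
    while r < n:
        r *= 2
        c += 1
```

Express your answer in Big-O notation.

Each loop level contributes: n × log n. Multiplying the contributions gives O(n log n).

Answer: O(n log n)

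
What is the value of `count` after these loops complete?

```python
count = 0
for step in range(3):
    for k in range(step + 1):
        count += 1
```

Triangle: 1 + 2 + ... + 3
`count` takes the values: 0 → 1 → 2 → 3 → 4 → 5 → 6

Answer: 6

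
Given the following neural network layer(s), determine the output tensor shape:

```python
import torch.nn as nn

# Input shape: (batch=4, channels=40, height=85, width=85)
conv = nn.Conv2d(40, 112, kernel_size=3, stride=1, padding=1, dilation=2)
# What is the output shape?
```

Input: (4, 40, 85, 85) -> Output: (4, 112, 83, 83)

Answer: (4, 112, 83, 83)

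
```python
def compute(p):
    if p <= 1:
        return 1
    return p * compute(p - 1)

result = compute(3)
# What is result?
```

compute(3) = 3 * 2 * 1 = 6

Answer: 6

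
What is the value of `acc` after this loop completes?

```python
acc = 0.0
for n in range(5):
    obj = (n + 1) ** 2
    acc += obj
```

Sum of squared losses 1² + 2² + ... + 5²
`acc` takes the values: 0.0 → 1.0 → 5.0 → 14.0 → 30.0 → 55.0

Answer: 55.0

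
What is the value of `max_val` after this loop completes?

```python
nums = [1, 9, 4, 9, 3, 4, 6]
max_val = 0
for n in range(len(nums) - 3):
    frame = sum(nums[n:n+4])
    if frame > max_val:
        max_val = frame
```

Max sum of 4-element window in [1, 9, 4, 9, 3, 4, 6]
`max_val` takes the values: 0 → 23 → 25

Answer: 25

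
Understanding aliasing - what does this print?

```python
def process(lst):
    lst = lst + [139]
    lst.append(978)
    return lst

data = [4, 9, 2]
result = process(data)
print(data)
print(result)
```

Key concept: rebinding parameter vs mutation.
Step by step:
`data = [4, 9, 2]` → data = [4, 9, 2]
`result = process(data)` → result = [4, 9, 2, 139, 978]
`print(data)` → prints [4, 9, 2]
`print(result)` → prints [4, 9, 2, 139, 978]

Answer:
[4, 9, 2]
[4, 9, 2, 139, 978]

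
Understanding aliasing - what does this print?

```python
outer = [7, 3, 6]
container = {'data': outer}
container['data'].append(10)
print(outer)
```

Key concept: dict holds reference to list.
Step by step:
`outer = [7, 3, 6]` → outer = [7, 3, 6]
`container = {'data': outer}` → container = {'data': [7, 3, 6]}
`container['data'].append(10)` → outer = [7, 3, 6, 10]; container = {'data': [7, 3, 6, 10]}
`print(outer)` → prints [7, 3, 6, 10]

Answer: [7, 3, 6, 10]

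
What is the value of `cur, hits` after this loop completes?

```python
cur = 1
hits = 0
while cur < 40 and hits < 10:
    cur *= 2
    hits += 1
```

Double until >= 40 or 10 iterations
`cur, hits` takes the values: (1, 0) → (2, 0) → (2, 1) → (4, 1) → (4, 2) → (8, 2) → (8, 3) → (16, 3) → (16, 4) → (32, 4) → (32, 5) → (64, 5) → (64, 6)

Answer: 64, 6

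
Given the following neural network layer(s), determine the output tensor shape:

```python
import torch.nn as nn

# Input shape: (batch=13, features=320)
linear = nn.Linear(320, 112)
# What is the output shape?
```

Input: (13, 320) -> Output: (13, 112)

Answer: (13, 112)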